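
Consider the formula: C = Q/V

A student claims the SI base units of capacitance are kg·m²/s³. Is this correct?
Units of each symbol in C = Q/V:
  Q (charge, in coulombs): s·A
  V (voltage, in volts): kg·m²/(s³·A)  → in the denominator, contributes s³·A/(kg·m²)

Multiplying the contributions: [s·A] · [s³·A/(kg·m²)]
Adding exponents of each base unit: kg: -1, m: -2, s: 4, A: 2
SI base units of capacitance: s⁴·A²/(kg·m²)

The claimed units kg·m²/s³ (exponents kg: 1, m: 2, s: -3) do not match the derived units s⁴·A²/(kg·m²) (exponents kg: -1, m: -2, s: 4, A: 2), so the claim is incorrect.

Answer: No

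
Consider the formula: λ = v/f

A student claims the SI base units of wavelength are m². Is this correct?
Units of each symbol in λ = v/f:
  v (wave speed): m/s
  f (frequency): 1/s  → in the denominator, contributes s

Multiplying the contributions: [m/s] · [s]
Adding exponents of each base unit: m: 1
SI base units of wavelength: m

The claimed units m² (exponents m: 2) do not match the derived units m (exponents m: 1), so the claim is incorrect.

Answer: No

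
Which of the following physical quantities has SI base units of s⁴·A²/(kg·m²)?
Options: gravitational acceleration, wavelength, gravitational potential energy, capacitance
Checking the SI base units of each option:
  gravitational acceleration (g = GM/r²): m/s²  ✗
  wavelength (λ = v/f): m  ✗
  gravitational potential energy (U = -GMm/r): kg·m²/s²  ✗
  capacitance (C = Q/V): s⁴·A²/(kg·m²)  ✓ matches

Only capacitance has units s⁴·A²/(kg·m²).

Answer: capacitance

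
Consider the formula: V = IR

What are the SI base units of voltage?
Units of each symbol in V = IR:
  I (current): A
  R (resistance, in ohms): kg·m²/(s³·A²)

Multiplying the contributions: [A] · [kg·m²/(s³·A²)]
Adding exponents of each base unit: kg: 1, m: 2, s: -3, A: -1
SI base units of voltage: kg·m²/(s³·A)

Answer: kg·m²/(s³·A)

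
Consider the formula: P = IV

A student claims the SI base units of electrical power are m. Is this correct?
Units of each symbol in P = IV:
  I (current): A
  V (voltage, in volts): kg·m²/(s³·A)

Multiplying the contributions: [A] · [kg·m²/(s³·A)]
Adding exponents of each base unit: kg: 1, m: 2, s: -3
SI base units of electrical power: kg·m²/s³

The claimed units m (exponents m: 1) do not match the derived units kg·m²/s³ (exponents kg: 1, m: 2, s: -3), so the claim is incorrect.

Answer: No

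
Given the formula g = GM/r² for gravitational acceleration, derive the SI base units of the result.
Units of each symbol in g = GM/r²:
  G (gravitational constant): m³/(kg·s²)
  M (mass): kg
  r (distance): m  → to the power 2 in the denominator, contributes 1/m²

Multiplying the contributions: [m³/(kg·s²)] · [kg] · [1/m²]
Adding exponents of each base unit: m: 1, s: -2
SI base units of gravitational acceleration: m/s²

Answer: m/s²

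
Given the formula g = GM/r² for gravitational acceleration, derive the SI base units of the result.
Units of each symbol in g = GM/r²:
  G (gravitational constant): m³/(kg·s²)
  M (mass): kg
  r (distance): m  → to the power 2 in the denominator, contributes 1/m²

Multiplying the contributions: [m³/(kg·s²)] · [kg] · [1/m²]
Adding exponents of each base unit: m: 1, s: -2
SI base units of gravitational acceleration: m/s²

Answer: m/s²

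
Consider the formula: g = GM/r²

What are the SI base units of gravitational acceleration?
Units of each symbol in g = GM/r²:
  G (gravitational constant): m³/(kg·s²)
  M (mass): kg
  r (distance): m  → to the power 2 in the denominator, contributes 1/m²

Multiplying the contributions: [m³/(kg·s²)] · [kg] · [1/m²]
Adding exponents of each base unit: m: 1, s: -2
SI base units of gravitational acceleration: m/s²

Answer: m/s²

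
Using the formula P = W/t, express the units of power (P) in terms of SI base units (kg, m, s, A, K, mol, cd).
Units of each symbol in P = W/t:
  W (work): kg·m²/s²
  t (time): s  → in the denominator, contributes 1/s

Multiplying the contributions: [kg·m²/s²] · [1/s]
Adding exponents of each base unit: kg: 1, m: 2, s: -3
SI base units of power: kg·m²/s³

Answer: kg·m²/s³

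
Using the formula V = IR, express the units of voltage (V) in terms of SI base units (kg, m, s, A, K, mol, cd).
Units of each symbol in V = IR:
  I (current): A
  R (resistance, in ohms): kg·m²/(s³·A²)

Multiplying the contributions: [A] · [kg·m²/(s³·A²)]
Adding exponents of each base unit: kg: 1, m: 2, s: -3, A: -1
SI base units of voltage: kg·m²/(s³·A)

Answer: kg·m²/(s³·A)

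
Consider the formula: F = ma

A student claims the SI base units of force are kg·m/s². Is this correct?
Units of each symbol in F = ma:
  m (mass): kg
  a (acceleration): m/s²

Multiplying the contributions: [kg] · [m/s²]
Adding exponents of each base unit: kg: 1, m: 1, s: -2
SI base units of force: kg·m/s²

The claimed units kg·m/s² match the derived units, so the claim is correct.

Answer: Yes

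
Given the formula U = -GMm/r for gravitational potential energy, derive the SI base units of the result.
Units of each symbol in U = -GMm/r:
  G (gravitational constant): m³/(kg·s²)
  M (mass): kg
  m (mass): kg
  r (distance): m  → in the denominator, contributes 1/m
  The minus sign does not affect the units.

Multiplying the contributions: [m³/(kg·s²)] · [kg] · [kg] · [1/m]
Adding exponents of each base unit: kg: 1, m: 2, s: -2
SI base units of gravitational potential energy: kg·m²/s²

Answer: kg·m²/s²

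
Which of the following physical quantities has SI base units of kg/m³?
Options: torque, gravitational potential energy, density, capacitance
Checking the SI base units of each option:
  torque (τ = Fr): kg·m²/s²  ✗
  gravitational potential energy (U = -GMm/r): kg·m²/s²  ✗
  density (ρ = m/V): kg/m³  ✓ matches
  capacitance (C = Q/V): s⁴·A²/(kg·m²)  ✗

Only density has units kg/m³.

Answer: density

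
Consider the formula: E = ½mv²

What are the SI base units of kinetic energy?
Units of each symbol in E = ½mv²:
  m (mass): kg
  v (speed): m/s  → to the power 2, contributes m²/s²
  The factor ½ is dimensionless.

Multiplying the contributions: [kg] · [m²/s²]
Adding exponents of each base unit: kg: 1, m: 2, s: -2
SI base units of kinetic energy: kg·m²/s²

Answer: kg·m²/s²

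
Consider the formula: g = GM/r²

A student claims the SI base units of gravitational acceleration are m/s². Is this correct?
Units of each symbol in g = GM/r²:
  G (gravitational constant): m³/(kg·s²)
  M (mass): kg
  r (distance): m  → to the power 2 in the denominator, contributes 1/m²

Multiplying the contributions: [m³/(kg·s²)] · [kg] · [1/m²]
Adding exponents of each base unit: m: 1, s: -2
SI base units of gravitational acceleration: m/s²

The claimed units m/s² match the derived units, so the claim is correct.

Answer: Yes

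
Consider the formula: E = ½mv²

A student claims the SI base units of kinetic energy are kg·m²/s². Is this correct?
Units of each symbol in E = ½mv²:
  m (mass): kg
  v (speed): m/s  → to the power 2, contributes m²/s²
  The factor ½ is dimensionless.

Multiplying the contributions: [kg] · [m²/s²]
Adding exponents of each base unit: kg: 1, m: 2, s: -2
SI base units of kinetic energy: kg·m²/s²

The claimed units kg·m²/s² match the derived units, so the claim is correct.

Answer: Yes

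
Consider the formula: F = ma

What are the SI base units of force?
Units of each symbol in F = ma:
  m (mass): kg
  a (acceleration): m/s²

Multiplying the contributions: [kg] · [m/s²]
Adding exponents of each base unit: kg: 1, m: 1, s: -2
SI base units of force: kg·m/s²

Answer: kg·m/s²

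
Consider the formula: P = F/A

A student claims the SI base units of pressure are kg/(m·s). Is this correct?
Units of each symbol in P = F/A:
  F (force): kg·m/s²
  A (area): m²  → in the denominator, contributes 1/m²

Multiplying the contributions: [kg·m/s²] · [1/m²]
Adding exponents of each base unit: kg: 1, m: -1, s: -2
SI base units of pressure: kg/(m·s²)

The claimed units kg/(m·s) (exponents kg: 1, m: -1, s: -1) do not match the derived units kg/(m·s²) (exponents kg: 1, m: -1, s: -2), so the claim is incorrect.

Answer: No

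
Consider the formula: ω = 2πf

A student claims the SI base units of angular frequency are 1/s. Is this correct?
Units of each symbol in ω = 2πf:
  f (frequency): 1/s
  The factor 2π is dimensionless.

Multiplying the contributions: [1/s]
Adding exponents of each base unit: s: -1
SI base units of angular frequency: 1/s

The claimed units 1/s match the derived units, so the claim is correct.

Answer: Yes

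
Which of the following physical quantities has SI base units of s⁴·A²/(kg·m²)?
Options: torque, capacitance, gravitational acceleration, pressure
Checking the SI base units of each option:
  torque (τ = Fr): kg·m²/s²  ✗
  capacitance (C = Q/V): s⁴·A²/(kg·m²)  ✓ matches
  gravitational acceleration (g = GM/r²): m/s²  ✗
  pressure (P = F/A): kg/(m·s²)  ✗

Only capacitance has units s⁴·A²/(kg·m²).

Answer: capacitance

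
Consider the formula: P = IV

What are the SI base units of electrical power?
Units of each symbol in P = IV:
  I (current): A
  V (voltage, in volts): kg·m²/(s³·A)

Multiplying the contributions: [A] · [kg·m²/(s³·A)]
Adding exponents of each base unit: kg: 1, m: 2, s: -3
SI base units of electrical power: kg·m²/s³

Answer: kg·m²/s³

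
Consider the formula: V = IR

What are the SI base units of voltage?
Units of each symbol in V = IR:
  I (current): A
  R (resistance, in ohms): kg·m²/(s³·A²)

Multiplying the contributions: [A] · [kg·m²/(s³·A²)]
Adding exponents of each base unit: kg: 1, m: 2, s: -3, A: -1
SI base units of voltage: kg·m²/(s³·A)

Answer: kg·m²/(s³·A)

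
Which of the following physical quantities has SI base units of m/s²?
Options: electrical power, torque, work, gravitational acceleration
Checking the SI base units of each option:
  electrical power (P = IV): kg·m²/s³  ✗
  torque (τ = Fr): kg·m²/s²  ✗
  work (W = Fd): kg·m²/s²  ✗
  gravitational acceleration (g = GM/r²): m/s²  ✓ matches

Only gravitational acceleration has units m/s².

Answer: gravitational acceleration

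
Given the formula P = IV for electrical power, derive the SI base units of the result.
Units of each symbol in P = IV:
  I (current): A
  V (voltage, in volts): kg·m²/(s³·A)

Multiplying the contributions: [A] · [kg·m²/(s³·A)]
Adding exponents of each base unit: kg: 1, m: 2, s: -3
SI base units of electrical power: kg·m²/s³

Answer: kg·m²/s³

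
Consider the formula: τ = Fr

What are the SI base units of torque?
Units of each symbol in τ = Fr:
  F (force): kg·m/s²
  r (lever arm): m

Multiplying the contributions: [kg·m/s²] · [m]
Adding exponents of each base unit: kg: 1, m: 2, s: -2
SI base units of torque: kg·m²/s²

Answer: kg·m²/s²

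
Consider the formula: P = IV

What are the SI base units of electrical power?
Units of each symbol in P = IV:
  I (current): A
  V (voltage, in volts): kg·m²/(s³·A)

Multiplying the contributions: [A] · [kg·m²/(s³·A)]
Adding exponents of each base unit: kg: 1, m: 2, s: -3
SI base units of electrical power: kg·m²/s³

Answer: kg·m²/s³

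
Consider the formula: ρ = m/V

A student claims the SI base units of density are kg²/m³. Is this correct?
Units of each symbol in ρ = m/V:
  m (mass): kg
  V (volume): m³  → in the denominator, contributes 1/m³

Multiplying the contributions: [kg] · [1/m³]
Adding exponents of each base unit: kg: 1, m: -3
SI base units of density: kg/m³

The claimed units kg²/m³ (exponents kg: 2, m: -3) do not match the derived units kg/m³ (exponents kg: 1, m: -3), so the claim is incorrect.

Answer: No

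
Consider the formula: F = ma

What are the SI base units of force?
Units of each symbol in F = ma:
  m (mass): kg
  a (acceleration): m/s²

Multiplying the contributions: [kg] · [m/s²]
Adding exponents of each base unit: kg: 1, m: 1, s: -2
SI base units of force: kg·m/s²

Answer: kg·m/s²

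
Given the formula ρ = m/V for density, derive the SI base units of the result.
Units of each symbol in ρ = m/V:
  m (mass): kg
  V (volume): m³  → in the denominator, contributes 1/m³

Multiplying the contributions: [kg] · [1/m³]
Adding exponents of each base unit: kg: 1, m: -3
SI base units of density: kg/m³

Answer: kg/m³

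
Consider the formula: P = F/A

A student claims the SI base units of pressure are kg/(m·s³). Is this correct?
Units of each symbol in P = F/A:
  F (force): kg·m/s²
  A (area): m²  → in the denominator, contributes 1/m²

Multiplying the contributions: [kg·m/s²] · [1/m²]
Adding exponents of each base unit: kg: 1, m: -1, s: -2
SI base units of pressure: kg/(m·s²)

The claimed units kg/(m·s³) (exponents kg: 1, m: -1, s: -3) do not match the derived units kg/(m·s²) (exponents kg: 1, m: -1, s: -2), so the claim is incorrect.

Answer: No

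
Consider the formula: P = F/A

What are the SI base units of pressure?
Units of each symbol in P = F/A:
  F (force): kg·m/s²
  A (area): m²  → in the denominator, contributes 1/m²

Multiplying the contributions: [kg·m/s²] · [1/m²]
Adding exponents of each base unit: kg: 1, m: -1, s: -2
SI base units of pressure: kg/(m·s²)

Answer: kg/(m·s²)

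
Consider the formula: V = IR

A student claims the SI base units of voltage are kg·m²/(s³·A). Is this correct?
Units of each symbol in V = IR:
  I (current): A
  R (resistance, in ohms): kg·m²/(s³·A²)

Multiplying the contributions: [A] · [kg·m²/(s³·A²)]
Adding exponents of each base unit: kg: 1, m: 2, s: -3, A: -1
SI base units of voltage: kg·m²/(s³·A)

The claimed units kg·m²/(s³·A) match the derived units, so the claim is correct.

Answer: Yes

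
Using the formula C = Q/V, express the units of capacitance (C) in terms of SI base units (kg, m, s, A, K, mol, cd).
Units of each symbol in C = Q/V:
  Q (charge, in coulombs): s·A
  V (voltage, in volts): kg·m²/(s³·A)  → in the denominator, contributes s³·A/(kg·m²)

Multiplying the contributions: [s·A] · [s³·A/(kg·m²)]
Adding exponents of each base unit: kg: -1, m: -2, s: 4, A: 2
SI base units of capacitance: s⁴·A²/(kg·m²)

Answer: s⁴·A²/(kg·m²)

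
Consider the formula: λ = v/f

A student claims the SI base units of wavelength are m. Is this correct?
Units of each symbol in λ = v/f:
  v (wave speed): m/s
  f (frequency): 1/s  → in the denominator, contributes s

Multiplying the contributions: [m/s] · [s]
Adding exponents of each base unit: m: 1
SI base units of wavelength: m

The claimed units m match the derived units, so the claim is correct.

Answer: Yes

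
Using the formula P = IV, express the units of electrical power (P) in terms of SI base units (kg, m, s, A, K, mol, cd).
Units of each symbol in P = IV:
  I (current): A
  V (voltage, in volts): kg·m²/(s³·A)

Multiplying the contributions: [A] · [kg·m²/(s³·A)]
Adding exponents of each base unit: kg: 1, m: 2, s: -3
SI base units of electrical power: kg·m²/s³

Answer: kg·m²/s³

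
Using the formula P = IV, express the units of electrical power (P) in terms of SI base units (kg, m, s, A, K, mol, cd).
Units of each symbol in P = IV:
  I (current): A
  V (voltage, in volts): kg·m²/(s³·A)

Multiplying the contributions: [A] · [kg·m²/(s³·A)]
Adding exponents of each base unit: kg: 1, m: 2, s: -3
SI base units of electrical power: kg·m²/s³

Answer: kg·m²/s³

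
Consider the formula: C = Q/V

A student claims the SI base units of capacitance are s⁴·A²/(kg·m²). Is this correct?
Units of each symbol in C = Q/V:
  Q (charge, in coulombs): s·A
  V (voltage, in volts): kg·m²/(s³·A)  → in the denominator, contributes s³·A/(kg·m²)

Multiplying the contributions: [s·A] · [s³·A/(kg·m²)]
Adding exponents of each base unit: kg: -1, m: -2, s: 4, A: 2
SI base units of capacitance: s⁴·A²/(kg·m²)

The claimed units s⁴·A²/(kg·m²) match the derived units, so the claim is correct.

Answer: Yes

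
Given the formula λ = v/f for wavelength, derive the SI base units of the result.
Units of each symbol in λ = v/f:
  v (wave speed): m/s
  f (frequency): 1/s  → in the denominator, contributes s

Multiplying the contributions: [m/s] · [s]
Adding exponents of each base unit: m: 1
SI base units of wavelength: m

Answer: m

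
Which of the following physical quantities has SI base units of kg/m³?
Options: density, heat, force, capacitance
Checking the SI base units of each option:
  density (ρ = m/V): kg/m³  ✓ matches
  heat (Q = mcΔT): kg·m²/s²  ✗
  force (F = ma): kg·m/s²  ✗
  capacitance (C = Q/V): s⁴·A²/(kg·m²)  ✗

Only density has units kg/m³.

Answer: density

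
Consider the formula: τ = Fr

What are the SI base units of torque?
Units of each symbol in τ = Fr:
  F (force): kg·m/s²
  r (lever arm): m

Multiplying the contributions: [kg·m/s²] · [m]
Adding exponents of each base unit: kg: 1, m: 2, s: -2
SI base units of torque: kg·m²/s²

Answer: kg·m²/s²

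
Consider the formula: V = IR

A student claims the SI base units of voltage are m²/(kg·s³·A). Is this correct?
Units of each symbol in V = IR:
  I (current): A
  R (resistance, in ohms): kg·m²/(s³·A²)

Multiplying the contributions: [A] · [kg·m²/(s³·A²)]
Adding exponents of each base unit: kg: 1, m: 2, s: -3, A: -1
SI base units of voltage: kg·m²/(s³·A)

The claimed units m²/(kg·s³·A) (exponents kg: -1, m: 2, s: -3, A: -1) do not match the derived units kg·m²/(s³·A) (exponents kg: 1, m: 2, s: -3, A: -1), so the claim is incorrect.

Answer: No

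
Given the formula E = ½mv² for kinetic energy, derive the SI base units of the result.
Units of each symbol in E = ½mv²:
  m (mass): kg
  v (speed): m/s  → to the power 2, contributes m²/s²
  The factor ½ is dimensionless.

Multiplying the contributions: [kg] · [m²/s²]
Adding exponents of each base unit: kg: 1, m: 2, s: -2
SI base units of kinetic energy: kg·m²/s²

Answer: kg·m²/s²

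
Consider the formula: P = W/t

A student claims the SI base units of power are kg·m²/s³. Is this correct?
Units of each symbol in P = W/t:
  W (work): kg·m²/s²
  t (time): s  → in the denominator, contributes 1/s

Multiplying the contributions: [kg·m²/s²] · [1/s]
Adding exponents of each base unit: kg: 1, m: 2, s: -3
SI base units of power: kg·m²/s³

The claimed units kg·m²/s³ match the derived units, so the claim is correct.

Answer: Yes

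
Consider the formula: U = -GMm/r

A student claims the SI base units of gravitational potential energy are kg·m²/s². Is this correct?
Units of each symbol in U = -GMm/r:
  G (gravitational constant): m³/(kg·s²)
  M (mass): kg
  m (mass): kg
  r (distance): m  → in the denominator, contributes 1/m
  The minus sign does not affect the units.

Multiplying the contributions: [m³/(kg·s²)] · [kg] · [kg] · [1/m]
Adding exponents of each base unit: kg: 1, m: 2, s: -2
SI base units of gravitational potential energy: kg·m²/s²

The claimed units kg·m²/s² match the derived units, so the claim is correct.

Answer: Yes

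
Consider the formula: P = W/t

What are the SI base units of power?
Units of each symbol in P = W/t:
  W (work): kg·m²/s²
  t (time): s  → in the denominator, contributes 1/s

Multiplying the contributions: [kg·m²/s²] · [1/s]
Adding exponents of each base unit: kg: 1, m: 2, s: -3
SI base units of power: kg·m²/s³

Answer: kg·m²/s³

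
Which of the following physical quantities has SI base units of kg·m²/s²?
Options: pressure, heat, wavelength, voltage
Checking the SI base units of each option:
  pressure (P = F/A): kg/(m·s²)  ✗
  heat (Q = mcΔT): kg·m²/s²  ✓ matches
  wavelength (λ = v/f): m  ✗
  voltage (V = IR): kg·m²/(s³·A)  ✗

Only heat has units kg·m²/s².

Answer: heat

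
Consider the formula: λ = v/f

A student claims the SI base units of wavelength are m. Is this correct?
Units of each symbol in λ = v/f:
  v (wave speed): m/s
  f (frequency): 1/s  → in the denominator, contributes s

Multiplying the contributions: [m/s] · [s]
Adding exponents of each base unit: m: 1
SI base units of wavelength: m

The claimed units m match the derived units, so the claim is correct.

Answer: Yes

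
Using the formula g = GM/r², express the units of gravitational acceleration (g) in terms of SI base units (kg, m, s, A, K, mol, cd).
Units of each symbol in g = GM/r²:
  G (gravitational constant): m³/(kg·s²)
  M (mass): kg
  r (distance): m  → to the power 2 in the denominator, contributes 1/m²

Multiplying the contributions: [m³/(kg·s²)] · [kg] · [1/m²]
Adding exponents of each base unit: m: 1, s: -2
SI base units of gravitational acceleration: m/s²

Answer: m/s²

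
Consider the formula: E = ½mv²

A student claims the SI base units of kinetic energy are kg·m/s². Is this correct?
Units of each symbol in E = ½mv²:
  m (mass): kg
  v (speed): m/s  → to the power 2, contributes m²/s²
  The factor ½ is dimensionless.

Multiplying the contributions: [kg] · [m²/s²]
Adding exponents of each base unit: kg: 1, m: 2, s: -2
SI base units of kinetic energy: kg·m²/s²

The claimed units kg·m/s² (exponents kg: 1, m: 1, s: -2) do not match the derived units kg·m²/s² (exponents kg: 1, m: 2, s: -2), so the claim is incorrect.

Answer: No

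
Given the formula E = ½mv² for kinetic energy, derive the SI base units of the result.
Units of each symbol in E = ½mv²:
  m (mass): kg
  v (speed): m/s  → to the power 2, contributes m²/s²
  The factor ½ is dimensionless.

Multiplying the contributions: [kg] · [m²/s²]
Adding exponents of each base unit: kg: 1, m: 2, s: -2
SI base units of kinetic energy: kg·m²/s²

Answer: kg·m²/s²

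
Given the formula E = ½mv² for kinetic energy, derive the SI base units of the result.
Units of each symbol in E = ½mv²:
  m (mass): kg
  v (speed): m/s  → to the power 2, contributes m²/s²
  The factor ½ is dimensionless.

Multiplying the contributions: [kg] · [m²/s²]
Adding exponents of each base unit: kg: 1, m: 2, s: -2
SI base units of kinetic energy: kg·m²/s²

Answer: kg·m²/s²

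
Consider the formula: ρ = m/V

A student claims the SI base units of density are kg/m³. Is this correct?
Units of each symbol in ρ = m/V:
  m (mass): kg
  V (volume): m³  → in the denominator, contributes 1/m³

Multiplying the contributions: [kg] · [1/m³]
Adding exponents of each base unit: kg: 1, m: -3
SI base units of density: kg/m³

The claimed units kg/m³ match the derived units, so the claim is correct.

Answer: Yes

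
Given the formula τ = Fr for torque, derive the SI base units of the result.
Units of each symbol in τ = Fr:
  F (force): kg·m/s²
  r (lever arm): m

Multiplying the contributions: [kg·m/s²] · [m]
Adding exponents of each base unit: kg: 1, m: 2, s: -2
SI base units of torque: kg·m²/s²

Answer: kg·m²/s²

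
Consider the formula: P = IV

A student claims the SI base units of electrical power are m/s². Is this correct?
Units of each symbol in P = IV:
  I (current): A
  V (voltage, in volts): kg·m²/(s³·A)

Multiplying the contributions: [A] · [kg·m²/(s³·A)]
Adding exponents of each base unit: kg: 1, m: 2, s: -3
SI base units of electrical power: kg·m²/s³

The claimed units m/s² (exponents m: 1, s: -2) do not match the derived units kg·m²/s³ (exponents kg: 1, m: 2, s: -3), so the claim is incorrect.

Answer: No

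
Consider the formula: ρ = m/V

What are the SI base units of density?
Units of each symbol in ρ = m/V:
  m (mass): kg
  V (volume): m³  → in the denominator, contributes 1/m³

Multiplying the contributions: [kg] · [1/m³]
Adding exponents of each base unit: kg: 1, m: -3
SI base units of density: kg/m³

Answer: kg/m³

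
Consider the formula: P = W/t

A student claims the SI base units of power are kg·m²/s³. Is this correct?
Units of each symbol in P = W/t:
  W (work): kg·m²/s²
  t (time): s  → in the denominator, contributes 1/s

Multiplying the contributions: [kg·m²/s²] · [1/s]
Adding exponents of each base unit: kg: 1, m: 2, s: -3
SI base units of power: kg·m²/s³

The claimed units kg·m²/s³ match the derived units, so the claim is correct.

Answer: Yes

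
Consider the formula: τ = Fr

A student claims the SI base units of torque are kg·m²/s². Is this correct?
Units of each symbol in τ = Fr:
  F (force): kg·m/s²
  r (lever arm): m

Multiplying the contributions: [kg·m/s²] · [m]
Adding exponents of each base unit: kg: 1, m: 2, s: -2
SI base units of torque: kg·m²/s²

The claimed units kg·m²/s² match the derived units, so the claim is correct.

Answer: Yes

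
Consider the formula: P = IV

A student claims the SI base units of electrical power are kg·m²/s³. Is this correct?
Units of each symbol in P = IV:
  I (current): A
  V (voltage, in volts): kg·m²/(s³·A)

Multiplying the contributions: [A] · [kg·m²/(s³·A)]
Adding exponents of each base unit: kg: 1, m: 2, s: -3
SI base units of electrical power: kg·m²/s³

The claimed units kg·m²/s³ match the derived units, so the claim is correct.

Answer: Yes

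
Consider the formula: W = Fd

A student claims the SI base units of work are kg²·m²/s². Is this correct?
Units of each symbol in W = Fd:
  F (force): kg·m/s²
  d (displacement): m

Multiplying the contributions: [kg·m/s²] · [m]
Adding exponents of each base unit: kg: 1, m: 2, s: -2
SI base units of work: kg·m²/s²

The claimed units kg²·m²/s² (exponents kg: 2, m: 2, s: -2) do not match the derived units kg·m²/s² (exponents kg: 1, m: 2, s: -2), so the claim is incorrect.

Answer: No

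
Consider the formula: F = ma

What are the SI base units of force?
Units of each symbol in F = ma:
  m (mass): kg
  a (acceleration): m/s²

Multiplying the contributions: [kg] · [m/s²]
Adding exponents of each base unit: kg: 1, m: 1, s: -2
SI base units of force: kg·m/s²

Answer: kg·m/s²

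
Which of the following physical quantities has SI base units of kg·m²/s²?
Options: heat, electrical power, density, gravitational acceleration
Checking the SI base units of each option:
  heat (Q = mcΔT): kg·m²/s²  ✓ matches
  electrical power (P = IV): kg·m²/s³  ✗
  density (ρ = m/V): kg/m³  ✗
  gravitational acceleration (g = GM/r²): m/s²  ✗

Only heat has units kg·m²/s².

Answer: heat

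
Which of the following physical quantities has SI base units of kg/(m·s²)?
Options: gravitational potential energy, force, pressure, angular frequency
Checking the SI base units of each option:
  gravitational potential energy (U = -GMm/r): kg·m²/s²  ✗
  force (F = ma): kg·m/s²  ✗
  pressure (P = F/A): kg/(m·s²)  ✓ matches
  angular frequency (ω = 2πf): 1/s  ✗

Only pressure has units kg/(m·s²).

Answer: pressure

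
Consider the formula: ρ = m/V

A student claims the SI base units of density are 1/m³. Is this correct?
Units of each symbol in ρ = m/V:
  m (mass): kg
  V (volume): m³  → in the denominator, contributes 1/m³

Multiplying the contributions: [kg] · [1/m³]
Adding exponents of each base unit: kg: 1, m: -3
SI base units of density: kg/m³

The claimed units 1/m³ (exponents m: -3) do not match the derived units kg/m³ (exponents kg: 1, m: -3), so the claim is incorrect.

Answer: No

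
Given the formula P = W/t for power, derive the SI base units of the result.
Units of each symbol in P = W/t:
  W (work): kg·m²/s²
  t (time): s  → in the denominator, contributes 1/s

Multiplying the contributions: [kg·m²/s²] · [1/s]
Adding exponents of each base unit: kg: 1, m: 2, s: -3
SI base units of power: kg·m²/s³

Answer: kg·m²/s³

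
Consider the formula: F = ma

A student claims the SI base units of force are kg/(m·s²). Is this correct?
Units of each symbol in F = ma:
  m (mass): kg
  a (acceleration): m/s²

Multiplying the contributions: [kg] · [m/s²]
Adding exponents of each base unit: kg: 1, m: 1, s: -2
SI base units of force: kg·m/s²

The claimed units kg/(m·s²) (exponents kg: 1, m: -1, s: -2) do not match the derived units kg·m/s² (exponents kg: 1, m: 1, s: -2), so the claim is incorrect.

Answer: No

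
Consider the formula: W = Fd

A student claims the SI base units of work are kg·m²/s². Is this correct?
Units of each symbol in W = Fd:
  F (force): kg·m/s²
  d (displacement): m

Multiplying the contributions: [kg·m/s²] · [m]
Adding exponents of each base unit: kg: 1, m: 2, s: -2
SI base units of work: kg·m²/s²

The claimed units kg·m²/s² match the derived units, so the claim is correct.

Answer: Yes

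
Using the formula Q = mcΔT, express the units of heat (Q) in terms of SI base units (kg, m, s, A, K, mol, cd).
Units of each symbol in Q = mcΔT:
  m (mass): kg
  c (specific heat capacity, in J/(kg·K)): m²/(s²·K)
  ΔT (temperature change): K

Multiplying the contributions: [kg] · [m²/(s²·K)] · [K]
Adding exponents of each base unit: kg: 1, m: 2, s: -2
SI base units of heat: kg·m²/s²

Answer: kg·m²/s²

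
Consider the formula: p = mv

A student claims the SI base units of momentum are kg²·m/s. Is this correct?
Units of each symbol in p = mv:
  m (mass): kg
  v (velocity): m/s

Multiplying the contributions: [kg] · [m/s]
Adding exponents of each base unit: kg: 1, m: 1, s: -1
SI base units of momentum: kg·m/s

The claimed units kg²·m/s (exponents kg: 2, m: 1, s: -1) do not match the derived units kg·m/s (exponents kg: 1, m: 1, s: -1), so the claim is incorrect.

Answer: No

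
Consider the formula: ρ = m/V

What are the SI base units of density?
Units of each symbol in ρ = m/V:
  m (mass): kg
  V (volume): m³  → in the denominator, contributes 1/m³

Multiplying the contributions: [kg] · [1/m³]
Adding exponents of each base unit: kg: 1, m: -3
SI base units of density: kg/m³

Answer: kg/m³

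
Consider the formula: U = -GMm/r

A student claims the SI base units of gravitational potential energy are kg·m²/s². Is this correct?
Units of each symbol in U = -GMm/r:
  G (gravitational constant): m³/(kg·s²)
  M (mass): kg
  m (mass): kg
  r (distance): m  → in the denominator, contributes 1/m
  The minus sign does not affect the units.

Multiplying the contributions: [m³/(kg·s²)] · [kg] · [kg] · [1/m]
Adding exponents of each base unit: kg: 1, m: 2, s: -2
SI base units of gravitational potential energy: kg·m²/s²

The claimed units kg·m²/s² match the derived units, so the claim is correct.

Answer: Yes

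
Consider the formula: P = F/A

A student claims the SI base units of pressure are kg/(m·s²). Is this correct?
Units of each symbol in P = F/A:
  F (force): kg·m/s²
  A (area): m²  → in the denominator, contributes 1/m²

Multiplying the contributions: [kg·m/s²] · [1/m²]
Adding exponents of each base unit: kg: 1, m: -1, s: -2
SI base units of pressure: kg/(m·s²)

The claimed units kg/(m·s²) match the derived units, so the claim is correct.

Answer: Yes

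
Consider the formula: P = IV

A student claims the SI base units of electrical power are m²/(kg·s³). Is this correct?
Units of each symbol in P = IV:
  I (current): A
  V (voltage, in volts): kg·m²/(s³·A)

Multiplying the contributions: [A] · [kg·m²/(s³·A)]
Adding exponents of each base unit: kg: 1, m: 2, s: -3
SI base units of electrical power: kg·m²/s³

The claimed units m²/(kg·s³) (exponents kg: -1, m: 2, s: -3) do not match the derived units kg·m²/s³ (exponents kg: 1, m: 2, s: -3), so the claim is incorrect.

Answer: No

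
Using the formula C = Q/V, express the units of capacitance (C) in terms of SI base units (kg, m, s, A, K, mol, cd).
Units of each symbol in C = Q/V:
  Q (charge, in coulombs): s·A
  V (voltage, in volts): kg·m²/(s³·A)  → in the denominator, contributes s³·A/(kg·m²)

Multiplying the contributions: [s·A] · [s³·A/(kg·m²)]
Adding exponents of each base unit: kg: -1, m: -2, s: 4, A: 2
SI base units of capacitance: s⁴·A²/(kg·m²)

Answer: s⁴·A²/(kg·m²)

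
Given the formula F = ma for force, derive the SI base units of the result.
Units of each symbol in F = ma:
  m (mass): kg
  a (acceleration): m/s²

Multiplying the contributions: [kg] · [m/s²]
Adding exponents of each base unit: kg: 1, m: 1, s: -2
SI base units of force: kg·m/s²

Answer: kg·m/s²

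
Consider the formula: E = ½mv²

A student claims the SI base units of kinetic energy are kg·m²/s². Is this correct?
Units of each symbol in E = ½mv²:
  m (mass): kg
  v (speed): m/s  → to the power 2, contributes m²/s²
  The factor ½ is dimensionless.

Multiplying the contributions: [kg] · [m²/s²]
Adding exponents of each base unit: kg: 1, m: 2, s: -2
SI base units of kinetic energy: kg·m²/s²

The claimed units kg·m²/s² match the derived units, so the claim is correct.

Answer: Yes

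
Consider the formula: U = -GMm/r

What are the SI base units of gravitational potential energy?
Units of each symbol in U = -GMm/r:
  G (gravitational constant): m³/(kg·s²)
  M (mass): kg
  m (mass): kg
  r (distance): m  → in the denominator, contributes 1/m
  The minus sign does not affect the units.

Multiplying the contributions: [m³/(kg·s²)] · [kg] · [kg] · [1/m]
Adding exponents of each base unit: kg: 1, m: 2, s: -2
SI base units of gravitational potential energy: kg·m²/s²

Answer: kg·m²/s²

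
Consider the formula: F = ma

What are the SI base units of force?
Units of each symbol in F = ma:
  m (mass): kg
  a (acceleration): m/s²

Multiplying the contributions: [kg] · [m/s²]
Adding exponents of each base unit: kg: 1, m: 1, s: -2
SI base units of force: kg·m/s²

Answer: kg·m/s²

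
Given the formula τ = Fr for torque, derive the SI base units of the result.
Units of each symbol in τ = Fr:
  F (force): kg·m/s²
  r (lever arm): m

Multiplying the contributions: [kg·m/s²] · [m]
Adding exponents of each base unit: kg: 1, m: 2, s: -2
SI base units of torque: kg·m²/s²

Answer: kg·m²/s²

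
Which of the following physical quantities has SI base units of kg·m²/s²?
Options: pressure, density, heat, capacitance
Checking the SI base units of each option:
  pressure (P = F/A): kg/(m·s²)  ✗
  density (ρ = m/V): kg/m³  ✗
  heat (Q = mcΔT): kg·m²/s²  ✓ matches
  capacitance (C = Q/V): s⁴·A²/(kg·m²)  ✗

Only heat has units kg·m²/s².

Answer: heat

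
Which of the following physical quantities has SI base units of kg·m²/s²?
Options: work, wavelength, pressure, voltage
Checking the SI base units of each option:
  work (W = Fd): kg·m²/s²  ✓ matches
  wavelength (λ = v/f): m  ✗
  pressure (P = F/A): kg/(m·s²)  ✗
  voltage (V = IR): kg·m²/(s³·A)  ✗

Only work has units kg·m²/s².

Answer: work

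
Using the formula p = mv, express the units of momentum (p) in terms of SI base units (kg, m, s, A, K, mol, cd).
Units of each symbol in p = mv:
  m (mass): kg
  v (velocity): m/s

Multiplying the contributions: [kg] · [m/s]
Adding exponents of each base unit: kg: 1, m: 1, s: -1
SI base units of momentum: kg·m/s

Answer: kg·m/s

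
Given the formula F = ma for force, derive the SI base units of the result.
Units of each symbol in F = ma:
  m (mass): kg
  a (acceleration): m/s²

Multiplying the contributions: [kg] · [m/s²]
Adding exponents of each base unit: kg: 1, m: 1, s: -2
SI base units of force: kg·m/s²

Answer: kg·m/s²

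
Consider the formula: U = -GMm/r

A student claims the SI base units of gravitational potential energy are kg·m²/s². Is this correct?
Units of each symbol in U = -GMm/r:
  G (gravitational constant): m³/(kg·s²)
  M (mass): kg
  m (mass): kg
  r (distance): m  → in the denominator, contributes 1/m
  The minus sign does not affect the units.

Multiplying the contributions: [m³/(kg·s²)] · [kg] · [kg] · [1/m]
Adding exponents of each base unit: kg: 1, m: 2, s: -2
SI base units of gravitational potential energy: kg·m²/s²

The claimed units kg·m²/s² match the derived units, so the claim is correct.

Answer: Yes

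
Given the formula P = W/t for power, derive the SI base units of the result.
Units of each symbol in P = W/t:
  W (work): kg·m²/s²
  t (time): s  → in the denominator, contributes 1/s

Multiplying the contributions: [kg·m²/s²] · [1/s]
Adding exponents of each base unit: kg: 1, m: 2, s: -3
SI base units of power: kg·m²/s³

Answer: kg·m²/s³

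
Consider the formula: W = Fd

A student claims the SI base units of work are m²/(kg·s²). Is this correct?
Units of each symbol in W = Fd:
  F (force): kg·m/s²
  d (displacement): m

Multiplying the contributions: [kg·m/s²] · [m]
Adding exponents of each base unit: kg: 1, m: 2, s: -2
SI base units of work: kg·m²/s²

The claimed units m²/(kg·s²) (exponents kg: -1, m: 2, s: -2) do not match the derived units kg·m²/s² (exponents kg: 1, m: 2, s: -2), so the claim is incorrect.

Answer: No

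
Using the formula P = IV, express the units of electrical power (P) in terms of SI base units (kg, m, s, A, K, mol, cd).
Units of each symbol in P = IV:
  I (current): A
  V (voltage, in volts): kg·m²/(s³·A)

Multiplying the contributions: [A] · [kg·m²/(s³·A)]
Adding exponents of each base unit: kg: 1, m: 2, s: -3
SI base units of electrical power: kg·m²/s³

Answer: kg·m²/s³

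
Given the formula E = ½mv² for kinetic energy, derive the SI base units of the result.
Units of each symbol in E = ½mv²:
  m (mass): kg
  v (speed): m/s  → to the power 2, contributes m²/s²
  The factor ½ is dimensionless.

Multiplying the contributions: [kg] · [m²/s²]
Adding exponents of each base unit: kg: 1, m: 2, s: -2
SI base units of kinetic energy: kg·m²/s²

Answer: kg·m²/s²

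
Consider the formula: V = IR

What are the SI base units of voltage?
Units of each symbol in V = IR:
  I (current): A
  R (resistance, in ohms): kg·m²/(s³·A²)

Multiplying the contributions: [A] · [kg·m²/(s³·A²)]
Adding exponents of each base unit: kg: 1, m: 2, s: -3, A: -1
SI base units of voltage: kg·m²/(s³·A)

Answer: kg·m²/(s³·A)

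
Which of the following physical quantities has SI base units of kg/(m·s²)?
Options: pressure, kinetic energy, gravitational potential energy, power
Checking the SI base units of each option:
  pressure (P = F/A): kg/(m·s²)  ✓ matches
  kinetic energy (E = ½mv²): kg·m²/s²  ✗
  gravitational potential energy (U = -GMm/r): kg·m²/s²  ✗
  power (P = W/t): kg·m²/s³  ✗

Only pressure has units kg/(m·s²).

Answer: pressure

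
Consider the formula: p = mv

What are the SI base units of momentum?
Units of each symbol in p = mv:
  m (mass): kg
  v (velocity): m/s

Multiplying the contributions: [kg] · [m/s]
Adding exponents of each base unit: kg: 1, m: 1, s: -1
SI base units of momentum: kg·m/s

Answer: kg·m/s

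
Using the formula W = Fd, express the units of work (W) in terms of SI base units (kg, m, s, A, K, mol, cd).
Units of each symbol in W = Fd:
  F (force): kg·m/s²
  d (displacement): m

Multiplying the contributions: [kg·m/s²] · [m]
Adding exponents of each base unit: kg: 1, m: 2, s: -2
SI base units of work: kg·m²/s²

Answer: kg·m²/s²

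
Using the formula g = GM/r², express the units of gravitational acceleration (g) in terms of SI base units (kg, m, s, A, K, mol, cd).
Units of each symbol in g = GM/r²:
  G (gravitational constant): m³/(kg·s²)
  M (mass): kg
  r (distance): m  → to the power 2 in the denominator, contributes 1/m²

Multiplying the contributions: [m³/(kg·s²)] · [kg] · [1/m²]
Adding exponents of each base unit: m: 1, s: -2
SI base units of gravitational acceleration: m/s²

Answer: m/s²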